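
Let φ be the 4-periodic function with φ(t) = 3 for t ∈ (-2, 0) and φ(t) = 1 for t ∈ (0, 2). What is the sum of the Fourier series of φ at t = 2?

2

t = 2 differs from t = -2 by 1 full period(s), and the series is 4-periodic.
At t = -2 the one-sided limits are φ(-2^-) = 1 and φ(-2^+) = 3.
By Dirichlet's theorem the series converges to their average, [(1) + (3)]/2 = 2.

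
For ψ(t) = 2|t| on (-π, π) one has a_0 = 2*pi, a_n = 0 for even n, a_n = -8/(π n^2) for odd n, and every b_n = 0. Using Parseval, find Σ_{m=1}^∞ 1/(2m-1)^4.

pi**4/96

Parseval: a_0^2/2 + Σ a_n^2 = (1/π) ∫_{-π}^{π} ψ(t)^2 dt = 8*pi**2/3.
Subtract a_0^2/2 = 2*pi**2: Σ a_n^2 = 2*pi**2/3.
Only odd n contribute, with a_n^2 = 64/(π^2 n^4), so Σ_{m≥1} 1/(2m-1)^4 = π^2·(2*pi**2/3)/64 = pi**4/96.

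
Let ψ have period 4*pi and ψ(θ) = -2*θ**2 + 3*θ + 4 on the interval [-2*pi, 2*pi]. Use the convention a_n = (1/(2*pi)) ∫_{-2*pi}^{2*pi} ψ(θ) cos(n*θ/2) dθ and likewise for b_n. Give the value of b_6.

-2

b_6 = (1/(2*pi)) ∫_{-2*pi}^{2*pi} ψ(θ) sin(3*θ) dθ.
Integrating by parts twice (tabular method), an antiderivative of (-2*θ**2 + 3*θ + 4) sin(3*θ) is 2*θ**2*cos(3*θ)/3 - 4*θ*sin(3*θ)/9 - θ*cos(3*θ) + sin(3*θ)/3 - 40*cos(3*θ)/27; evaluating from -2*pi to 2*pi: ∫_{-2*pi}^{2*pi} (-2*θ**2 + 3*θ + 4) sin(3*θ) dθ = (-2*pi - 40/27 + 8*pi**2/3) - (-40/27 + 2*pi + 8*pi**2/3) = -4*pi.
Hence b_6 = (1/(2*pi))·(-4*pi) = -2.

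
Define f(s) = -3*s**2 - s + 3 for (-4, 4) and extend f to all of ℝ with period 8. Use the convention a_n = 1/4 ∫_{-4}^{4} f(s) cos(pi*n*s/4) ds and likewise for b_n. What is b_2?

b_2 = 1/4 ∫_{-4}^{4} f(s) sin(pi*s/2) ds.
Integrating by parts twice (tabular method), an antiderivative of (-3*s**2 - s + 3) sin(pi*s/2) is 6*s**2*cos(pi*s/2)/pi - 24*s*sin(pi*s/2)/pi**2 + 2*s*cos(pi*s/2)/pi - 4*sin(pi*s/2)/pi**2 - 6*cos(pi*s/2)/pi - 48*cos(pi*s/2)/pi**3; evaluating from -4 to 4: ∫_{-4}^{4} (-3*s**2 - s + 3) sin(pi*s/2) ds = (-48/pi**3 + 98/pi) - (-48/pi**3 + 82/pi) = 16/pi.
Hence b_2 = (1/4)·(16/pi) = 4/pi.

4/pi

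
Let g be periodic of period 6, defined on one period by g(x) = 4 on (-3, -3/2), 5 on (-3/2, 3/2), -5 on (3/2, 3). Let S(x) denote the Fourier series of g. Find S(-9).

x = -9 differs from x = -3 by -1 full period(s), and the series is 6-periodic.
At x = -3 the one-sided limits are g(-3^-) = -5 and g(-3^+) = 4.
By Dirichlet's theorem the series converges to their average, [(-5) + (4)]/2 = -1/2.

-1/2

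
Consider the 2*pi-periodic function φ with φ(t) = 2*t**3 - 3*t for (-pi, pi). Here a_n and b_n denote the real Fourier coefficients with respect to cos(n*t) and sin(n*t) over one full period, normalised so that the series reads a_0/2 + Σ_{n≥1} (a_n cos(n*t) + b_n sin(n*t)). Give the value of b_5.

b_5 = 1/pi ∫_{-pi}^{pi} φ(t) sin(5*t) dt.
φ is odd and sin(5*t) is odd, so the integrand is even and b_5 = 2/pi ∫_0^{pi} φ(t) sin(5*t) dt.
Integrating by parts three times (tabular method), an antiderivative of (2*t**3 - 3*t) sin(5*t) is -2*t**3*cos(5*t)/5 + 6*t**2*sin(5*t)/25 + 87*t*cos(5*t)/125 - 87*sin(5*t)/625; evaluating from 0 to pi: ∫_{0}^{pi} (2*t**3 - 3*t) sin(5*t) dt = (pi*(-87 + 50*pi**2)/125) - (0) = pi*(-87 + 50*pi**2)/125.
Hence b_5 = (2/pi)·(pi*(-87 + 50*pi**2)/125) = -174/125 + 4*pi**2/5.

-174/125 + 4*pi**2/5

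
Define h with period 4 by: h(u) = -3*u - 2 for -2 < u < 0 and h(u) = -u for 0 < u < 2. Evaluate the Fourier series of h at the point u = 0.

At u = 0 the one-sided limits are h(0^-) = -2 and h(0^+) = 0.
By Dirichlet's theorem the series converges to their average, [(-2) + (0)]/2 = -1.

-1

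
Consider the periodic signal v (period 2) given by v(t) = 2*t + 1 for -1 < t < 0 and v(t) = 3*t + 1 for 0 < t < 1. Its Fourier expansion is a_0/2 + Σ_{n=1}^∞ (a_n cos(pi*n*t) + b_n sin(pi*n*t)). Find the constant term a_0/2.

a_0 = ∫_{-1}^{1} v(t) dt = 5/2.
So the constant term a_0/2 = 5/4.

5/4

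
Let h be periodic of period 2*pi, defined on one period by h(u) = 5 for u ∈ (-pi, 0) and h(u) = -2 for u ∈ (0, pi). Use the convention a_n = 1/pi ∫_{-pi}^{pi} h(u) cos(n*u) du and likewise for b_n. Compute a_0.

3

a_0 = 1/pi ∫_{-pi}^{pi} h(u) du = 1/pi · (3*pi) = 3.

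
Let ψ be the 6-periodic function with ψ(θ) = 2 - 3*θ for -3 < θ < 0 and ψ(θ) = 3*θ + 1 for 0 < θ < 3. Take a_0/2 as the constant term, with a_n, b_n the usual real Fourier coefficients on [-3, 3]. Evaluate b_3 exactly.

-2/(3*pi)

b_3 = 1/3 ∫_{-3}^{3} ψ(θ) sin(pi*θ) dθ.
Split the integral at the breakpoints.
Integrating by parts (boundary term plus one more integral), an antiderivative of (2 - 3*θ) sin(pi*θ) is 3*θ*cos(pi*θ)/pi - 3*sin(pi*θ)/pi**2 - 2*cos(pi*θ)/pi; evaluating from -3 to 0: ∫_{-3}^{0} (2 - 3*θ) sin(pi*θ) dθ = (-2/pi) - (11/pi) = -13/pi.
Integrating by parts (boundary term plus one more integral), an antiderivative of (3*θ + 1) sin(pi*θ) is -3*θ*cos(pi*θ)/pi + 3*sin(pi*θ)/pi**2 - cos(pi*θ)/pi; evaluating from 0 to 3: ∫_{0}^{3} (3*θ + 1) sin(pi*θ) dθ = (10/pi) - (-1/pi) = 11/pi.
Summing the pieces and multiplying by (1/3) gives b_3 = -2/(3*pi).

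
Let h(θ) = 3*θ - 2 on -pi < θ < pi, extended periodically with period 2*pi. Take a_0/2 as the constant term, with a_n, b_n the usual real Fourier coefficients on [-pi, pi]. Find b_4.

-3/2

b_4 = 1/pi ∫_{-pi}^{pi} h(θ) sin(4*θ) dθ.
Integrating by parts (boundary term plus one more integral), an antiderivative of (3*θ - 2) sin(4*θ) is -3*θ*cos(4*θ)/4 + 3*sin(4*θ)/16 + cos(4*θ)/2; evaluating from -pi to pi: ∫_{-pi}^{pi} (3*θ - 2) sin(4*θ) dθ = (1/2 - 3*pi/4) - (1/2 + 3*pi/4) = -3*pi/2.
Hence b_4 = (1/pi)·(-3*pi/2) = -3/2.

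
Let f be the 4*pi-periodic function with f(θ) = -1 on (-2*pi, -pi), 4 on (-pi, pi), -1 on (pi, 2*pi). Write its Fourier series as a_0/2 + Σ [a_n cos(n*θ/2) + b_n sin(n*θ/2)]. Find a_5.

a_5 = (1/(2*pi)) ∫_{-2*pi}^{2*pi} f(θ) cos(5*θ/2) dθ.
f is even and cos(5*θ/2) is even, so the integrand is even and a_5 = 1/pi ∫_0^{2*pi} f(θ) cos(5*θ/2) dθ.
Split the integral at the breakpoints.
Directly, an antiderivative of (4) cos(5*θ/2) is 8*sin(5*θ/2)/5; evaluating from 0 to pi: ∫_{0}^{pi} (4) cos(5*θ/2) dθ = (8/5) - (0) = 8/5.
Directly, an antiderivative of (-1) cos(5*θ/2) is -2*sin(5*θ/2)/5; evaluating from pi to 2*pi: ∫_{pi}^{2*pi} (-1) cos(5*θ/2) dθ = (0) - (-2/5) = 2/5.
Summing the pieces and multiplying by (1/pi) gives a_5 = 2/pi.

2/pi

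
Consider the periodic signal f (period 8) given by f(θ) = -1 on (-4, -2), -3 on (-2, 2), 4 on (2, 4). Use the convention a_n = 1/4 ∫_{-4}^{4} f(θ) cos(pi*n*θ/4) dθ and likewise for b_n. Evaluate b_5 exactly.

1/pi

b_5 = 1/4 ∫_{-4}^{4} f(θ) sin(5*pi*θ/4) dθ.
Split the integral at the breakpoints.
Directly, an antiderivative of (-1) sin(5*pi*θ/4) is 4*cos(5*pi*θ/4)/(5*pi); evaluating from -4 to -2: ∫_{-4}^{-2} (-1) sin(5*pi*θ/4) dθ = (0) - (-4/(5*pi)) = 4/(5*pi).
Directly, an antiderivative of (-3) sin(5*pi*θ/4) is 12*cos(5*pi*θ/4)/(5*pi); evaluating from -2 to 2: ∫_{-2}^{2} (-3) sin(5*pi*θ/4) dθ = (0) - (0) = 0.
Directly, an antiderivative of (4) sin(5*pi*θ/4) is -16*cos(5*pi*θ/4)/(5*pi); evaluating from 2 to 4: ∫_{2}^{4} (4) sin(5*pi*θ/4) dθ = (16/(5*pi)) - (0) = 16/(5*pi).
Summing the pieces and multiplying by (1/4) gives b_5 = 1/pi.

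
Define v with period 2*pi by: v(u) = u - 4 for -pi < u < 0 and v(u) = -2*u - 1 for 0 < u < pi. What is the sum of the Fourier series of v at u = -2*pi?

-5/2

u = -2*pi differs from u = 0 by -1 full period(s), and the series is 2*pi-periodic.
At u = 0 the one-sided limits are v(0^-) = -4 and v(0^+) = -1.
By Dirichlet's theorem the series converges to their average, [(-4) + (-1)]/2 = -5/2.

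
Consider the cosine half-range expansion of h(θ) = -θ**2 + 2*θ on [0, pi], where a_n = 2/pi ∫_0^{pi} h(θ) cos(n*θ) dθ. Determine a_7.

a_7 = 2/pi ∫_0^{pi} (-θ**2 + 2*θ) cos(7*θ) dθ.
Integrating by parts twice (tabular method), an antiderivative of (-θ**2 + 2*θ) cos(7*θ) is -θ**2*sin(7*θ)/7 + 2*θ*sin(7*θ)/7 - 2*θ*cos(7*θ)/49 + 2*sin(7*θ)/343 + 2*cos(7*θ)/49; evaluating from 0 to pi: ∫_{0}^{pi} (-θ**2 + 2*θ) cos(7*θ) dθ = (-2/49 + 2*pi/49) - (2/49) = -4/49 + 2*pi/49.
Hence a_7 = (2/pi)·(-4/49 + 2*pi/49) = 4*(-2 + pi)/(49*pi).

4*(-2 + pi)/(49*pi)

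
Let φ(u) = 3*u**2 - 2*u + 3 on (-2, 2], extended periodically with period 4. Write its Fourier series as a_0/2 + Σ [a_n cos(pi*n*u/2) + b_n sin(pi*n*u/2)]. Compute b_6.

b_6 = 1/2 ∫_{-2}^{2} φ(u) sin(3*pi*u) du.
Integrating by parts twice (tabular method), an antiderivative of (3*u**2 - 2*u + 3) sin(3*pi*u) is -u**2*cos(3*pi*u)/pi + 2*u*sin(3*pi*u)/(3*pi**2) + 2*u*cos(3*pi*u)/(3*pi) - 2*sin(3*pi*u)/(9*pi**2) - cos(3*pi*u)/pi + 2*cos(3*pi*u)/(9*pi**3); evaluating from -2 to 2: ∫_{-2}^{2} (3*u**2 - 2*u + 3) sin(3*pi*u) du = ((2 - 33*pi**2)/(9*pi**3)) - ((2 - 57*pi**2)/(9*pi**3)) = 8/(3*pi).
Hence b_6 = (1/2)·(8/(3*pi)) = 4/(3*pi).

4/(3*pi)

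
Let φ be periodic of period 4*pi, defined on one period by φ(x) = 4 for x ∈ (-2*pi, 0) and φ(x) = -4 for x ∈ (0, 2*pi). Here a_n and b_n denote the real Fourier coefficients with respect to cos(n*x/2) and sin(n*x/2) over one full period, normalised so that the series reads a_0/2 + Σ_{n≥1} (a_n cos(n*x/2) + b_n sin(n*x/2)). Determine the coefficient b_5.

b_5 = (1/(2*pi)) ∫_{-2*pi}^{2*pi} φ(x) sin(5*x/2) dx.
φ is odd and sin(5*x/2) is odd, so the integrand is even and b_5 = 1/pi ∫_0^{2*pi} φ(x) sin(5*x/2) dx.
Directly, an antiderivative of (-4) sin(5*x/2) is 8*cos(5*x/2)/5; evaluating from 0 to 2*pi: ∫_{0}^{2*pi} (-4) sin(5*x/2) dx = (-8/5) - (8/5) = -16/5.
Hence b_5 = (1/pi)·(-16/5) = -16/(5*pi).

-16/(5*pi)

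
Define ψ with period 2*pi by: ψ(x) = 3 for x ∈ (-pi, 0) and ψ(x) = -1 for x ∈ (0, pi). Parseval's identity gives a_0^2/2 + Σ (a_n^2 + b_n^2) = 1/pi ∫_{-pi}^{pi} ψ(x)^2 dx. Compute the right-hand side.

10

1/pi ∫_{-pi}^{pi} ψ(x)^2 dx = 1/pi · (10*pi) = 10.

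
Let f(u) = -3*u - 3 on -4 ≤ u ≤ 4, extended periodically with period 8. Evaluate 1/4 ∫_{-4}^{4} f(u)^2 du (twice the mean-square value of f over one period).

1/4 ∫_{-4}^{4} f(u)^2 du = 1/4 · (456) = 114.

114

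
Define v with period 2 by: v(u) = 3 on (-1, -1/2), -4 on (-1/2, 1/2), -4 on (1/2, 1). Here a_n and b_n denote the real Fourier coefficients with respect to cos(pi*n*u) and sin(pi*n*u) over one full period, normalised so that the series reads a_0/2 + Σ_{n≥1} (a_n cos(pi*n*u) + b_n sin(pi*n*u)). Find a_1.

-7/pi

a_1 = ∫_{-1}^{1} v(u) cos(pi*u) du.
Split the integral at the breakpoints.
Directly, an antiderivative of (3) cos(pi*u) is 3*sin(pi*u)/pi; evaluating from -1 to -1/2: ∫_{-1}^{-1/2} (3) cos(pi*u) du = (-3/pi) - (0) = -3/pi.
Directly, an antiderivative of (-4) cos(pi*u) is -4*sin(pi*u)/pi; evaluating from -1/2 to 1/2: ∫_{-1/2}^{1/2} (-4) cos(pi*u) du = (-4/pi) - (4/pi) = -8/pi.
Directly, an antiderivative of (-4) cos(pi*u) is -4*sin(pi*u)/pi; evaluating from 1/2 to 1: ∫_{1/2}^{1} (-4) cos(pi*u) du = (0) - (-4/pi) = 4/pi.
Summing the pieces gives a_1 = -7/pi.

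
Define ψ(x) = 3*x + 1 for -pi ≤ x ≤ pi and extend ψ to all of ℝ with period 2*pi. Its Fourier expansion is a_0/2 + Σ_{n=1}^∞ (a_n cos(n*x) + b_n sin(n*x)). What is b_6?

-1

b_6 = 1/pi ∫_{-pi}^{pi} ψ(x) sin(6*x) dx.
Integrating by parts (boundary term plus one more integral), an antiderivative of (3*x + 1) sin(6*x) is -x*cos(6*x)/2 + sin(6*x)/12 - cos(6*x)/6; evaluating from -pi to pi: ∫_{-pi}^{pi} (3*x + 1) sin(6*x) dx = (-pi/2 - 1/6) - (-1/6 + pi/2) = -pi.
Hence b_6 = (1/pi)·(-pi) = -1.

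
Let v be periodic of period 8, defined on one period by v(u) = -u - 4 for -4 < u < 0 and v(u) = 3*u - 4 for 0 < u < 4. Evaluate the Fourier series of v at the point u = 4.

4

u = 4 differs from u = -4 by 1 full period(s), and the series is 8-periodic.
At u = -4 the one-sided limits are v(-4^-) = 8 and v(-4^+) = 0.
By Dirichlet's theorem the series converges to their average, [(8) + (0)]/2 = 4.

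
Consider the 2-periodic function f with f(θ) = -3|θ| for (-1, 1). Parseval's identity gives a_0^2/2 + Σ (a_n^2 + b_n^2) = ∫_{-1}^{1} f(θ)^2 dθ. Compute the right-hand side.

∫_{-1}^{1} f(θ)^2 dθ = 6.

6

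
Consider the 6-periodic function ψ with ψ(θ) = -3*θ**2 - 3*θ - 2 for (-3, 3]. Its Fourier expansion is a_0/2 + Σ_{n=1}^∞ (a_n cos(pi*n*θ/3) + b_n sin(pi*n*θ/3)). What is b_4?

b_4 = 1/3 ∫_{-3}^{3} ψ(θ) sin(4*pi*θ/3) dθ.
Integrating by parts twice (tabular method), an antiderivative of (-3*θ**2 - 3*θ - 2) sin(4*pi*θ/3) is 9*θ**2*cos(4*pi*θ/3)/(4*pi) - 27*θ*sin(4*pi*θ/3)/(8*pi**2) + 9*θ*cos(4*pi*θ/3)/(4*pi) - 27*sin(4*pi*θ/3)/(16*pi**2) - 81*cos(4*pi*θ/3)/(32*pi**3) + 3*cos(4*pi*θ/3)/(2*pi); evaluating from -3 to 3: ∫_{-3}^{3} (-3*θ**2 - 3*θ - 2) sin(4*pi*θ/3) dθ = (3*(-27 + 304*pi**2)/(32*pi**3)) - (-81/(32*pi**3) + 15/pi) = 27/(2*pi).
Hence b_4 = (1/3)·(27/(2*pi)) = 9/(2*pi).

9/(2*pi)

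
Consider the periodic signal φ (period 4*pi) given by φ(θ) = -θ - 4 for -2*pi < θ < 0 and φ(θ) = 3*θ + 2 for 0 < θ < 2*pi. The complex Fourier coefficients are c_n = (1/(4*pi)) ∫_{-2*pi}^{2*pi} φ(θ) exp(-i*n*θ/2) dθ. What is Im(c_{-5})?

2*(3 + pi)/(5*pi)

Since φ is real-valued, Im(c_{-5}) = -(1/(4*pi)) ∫_{-2*pi}^{2*pi} φ(θ) sin(-5*θ/2) dθ = b_{5}/2.
Split the integral at the breakpoints.
Integrating by parts (boundary term plus one more integral), an antiderivative of (-θ - 4) sin(-5*θ/2) is -2*θ*cos(5*θ/2)/5 + 4*sin(5*θ/2)/25 - 8*cos(5*θ/2)/5; evaluating from -2*pi to 0: ∫_{-2*pi}^{0} (-θ - 4) sin(-5*θ/2) dθ = (-8/5) - (8/5 - 4*pi/5) = -16/5 + 4*pi/5.
Integrating by parts (boundary term plus one more integral), an antiderivative of (3*θ + 2) sin(-5*θ/2) is 6*θ*cos(5*θ/2)/5 - 12*sin(5*θ/2)/25 + 4*cos(5*θ/2)/5; evaluating from 0 to 2*pi: ∫_{0}^{2*pi} (3*θ + 2) sin(-5*θ/2) dθ = (-12*pi/5 - 4/5) - (4/5) = -12*pi/5 - 8/5.
So ∫_{-2*pi}^{2*pi} φ(θ) sin(-5*θ/2) dθ = -8*pi/5 - 24/5.
Hence Im(c_{-5}) = (-1/(4*pi))·(-8*pi/5 - 24/5) = 2*(3 + pi)/(5*pi).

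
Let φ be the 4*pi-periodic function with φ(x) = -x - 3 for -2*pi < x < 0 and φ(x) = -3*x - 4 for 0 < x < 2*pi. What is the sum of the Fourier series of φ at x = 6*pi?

-2*pi - 7/2

x = 6*pi differs from x = -2*pi by 2 full period(s), and the series is 4*pi-periodic.
At x = -2*pi the one-sided limits are φ(-2*pi^-) = -6*pi - 4 and φ(-2*pi^+) = -3 + 2*pi.
By Dirichlet's theorem the series converges to their average, [(-6*pi - 4) + (-3 + 2*pi)]/2 = -2*pi - 7/2.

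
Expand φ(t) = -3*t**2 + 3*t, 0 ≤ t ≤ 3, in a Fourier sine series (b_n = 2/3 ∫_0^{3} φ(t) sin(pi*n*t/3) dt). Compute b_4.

b_4 = 2/3 ∫_0^{3} (-3*t**2 + 3*t) sin(4*pi*t/3) dt.
Integrating by parts twice (tabular method), an antiderivative of (-3*t**2 + 3*t) sin(4*pi*t/3) is 9*t**2*cos(4*pi*t/3)/(4*pi) - 27*t*sin(4*pi*t/3)/(8*pi**2) - 9*t*cos(4*pi*t/3)/(4*pi) + 27*sin(4*pi*t/3)/(16*pi**2) - 81*cos(4*pi*t/3)/(32*pi**3); evaluating from 0 to 3: ∫_{0}^{3} (-3*t**2 + 3*t) sin(4*pi*t/3) dt = (27*(-3 + 16*pi**2)/(32*pi**3)) - (-81/(32*pi**3)) = 27/(2*pi).
Hence b_4 = (2/3)·(27/(2*pi)) = 9/pi.

9/pi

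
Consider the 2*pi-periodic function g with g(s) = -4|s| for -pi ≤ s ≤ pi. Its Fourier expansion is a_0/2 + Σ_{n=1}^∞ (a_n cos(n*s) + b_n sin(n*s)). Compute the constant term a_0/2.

a_0 = 1/pi ∫_{-pi}^{pi} g(s) ds = 1/pi · (-4*pi**2) = -4*pi.
So the constant term a_0/2 = -2*pi.

-2*pi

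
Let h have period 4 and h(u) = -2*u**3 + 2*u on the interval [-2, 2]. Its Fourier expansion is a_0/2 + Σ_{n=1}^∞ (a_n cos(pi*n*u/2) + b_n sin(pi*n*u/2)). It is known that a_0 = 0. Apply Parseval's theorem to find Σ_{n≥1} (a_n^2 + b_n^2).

3424/105

Parseval: a_0^2/2 + Σ_{n≥1} (a_n^2+b_n^2) = 1/2 ∫_{-2}^{2} h(u)^2 du = 3424/105.
Subtract a_0^2/2 = 0: Σ (a_n^2+b_n^2) = 3424/105.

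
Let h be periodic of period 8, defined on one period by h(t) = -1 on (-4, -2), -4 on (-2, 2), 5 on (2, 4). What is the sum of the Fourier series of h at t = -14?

1/2

t = -14 differs from t = 2 by -2 full period(s), and the series is 8-periodic.
At t = 2 the one-sided limits are h(2^-) = -4 and h(2^+) = 5.
By Dirichlet's theorem the series converges to their average, [(-4) + (5)]/2 = 1/2.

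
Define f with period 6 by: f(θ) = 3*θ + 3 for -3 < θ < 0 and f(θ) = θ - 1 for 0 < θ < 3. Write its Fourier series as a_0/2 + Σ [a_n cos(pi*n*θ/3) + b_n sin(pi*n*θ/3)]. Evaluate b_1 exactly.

b_1 = 1/3 ∫_{-3}^{3} f(θ) sin(pi*θ/3) dθ.
Split the integral at the breakpoints.
Integrating by parts (boundary term plus one more integral), an antiderivative of (3*θ + 3) sin(pi*θ/3) is -9*θ*cos(pi*θ/3)/pi + 27*sin(pi*θ/3)/pi**2 - 9*cos(pi*θ/3)/pi; evaluating from -3 to 0: ∫_{-3}^{0} (3*θ + 3) sin(pi*θ/3) dθ = (-9/pi) - (-18/pi) = 9/pi.
Integrating by parts (boundary term plus one more integral), an antiderivative of (θ - 1) sin(pi*θ/3) is -3*θ*cos(pi*θ/3)/pi + 9*sin(pi*θ/3)/pi**2 + 3*cos(pi*θ/3)/pi; evaluating from 0 to 3: ∫_{0}^{3} (θ - 1) sin(pi*θ/3) dθ = (6/pi) - (3/pi) = 3/pi.
Summing the pieces and multiplying by (1/3) gives b_1 = 4/pi.

4/pi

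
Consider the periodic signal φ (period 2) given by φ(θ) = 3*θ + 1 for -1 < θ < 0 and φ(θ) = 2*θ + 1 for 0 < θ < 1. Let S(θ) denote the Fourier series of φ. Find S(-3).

θ = -3 differs from θ = -1 by -1 full period(s), and the series is 2-periodic.
At θ = -1 the one-sided limits are φ(-1^-) = 3 and φ(-1^+) = -2.
By Dirichlet's theorem the series converges to their average, [(3) + (-2)]/2 = 1/2.

1/2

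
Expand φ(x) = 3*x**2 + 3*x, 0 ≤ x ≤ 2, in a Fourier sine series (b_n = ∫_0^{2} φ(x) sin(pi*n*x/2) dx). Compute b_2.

-18/pi

b_2 = ∫_0^{2} (3*x**2 + 3*x) sin(pi*x) dx.
Integrating by parts twice (tabular method), an antiderivative of (3*x**2 + 3*x) sin(pi*x) is -3*x**2*cos(pi*x)/pi + 6*x*sin(pi*x)/pi**2 - 3*x*cos(pi*x)/pi + 3*sin(pi*x)/pi**2 + 6*cos(pi*x)/pi**3; evaluating from 0 to 2: ∫_{0}^{2} (3*x**2 + 3*x) sin(pi*x) dx = (-18/pi + 6/pi**3) - (6/pi**3) = -18/pi.
Hence b_2 = -18/pi.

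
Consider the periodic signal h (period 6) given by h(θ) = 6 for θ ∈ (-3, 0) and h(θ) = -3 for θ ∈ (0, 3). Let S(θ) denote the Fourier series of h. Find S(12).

θ = 12 differs from θ = 0 by 2 full period(s), and the series is 6-periodic.
At θ = 0 the one-sided limits are h(0^-) = 6 and h(0^+) = -3.
By Dirichlet's theorem the series converges to their average, [(6) + (-3)]/2 = 3/2.

3/2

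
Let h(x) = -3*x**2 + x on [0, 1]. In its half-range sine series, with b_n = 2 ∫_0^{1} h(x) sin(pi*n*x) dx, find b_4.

b_4 = 2 ∫_0^{1} (-3*x**2 + x) sin(4*pi*x) dx.
Integrating by parts twice (tabular method), an antiderivative of (-3*x**2 + x) sin(4*pi*x) is 3*x**2*cos(4*pi*x)/(4*pi) - 3*x*sin(4*pi*x)/(8*pi**2) - x*cos(4*pi*x)/(4*pi) + sin(4*pi*x)/(16*pi**2) - 3*cos(4*pi*x)/(32*pi**3); evaluating from 0 to 1: ∫_{0}^{1} (-3*x**2 + x) sin(4*pi*x) dx = ((-3 + 16*pi**2)/(32*pi**3)) - (-3/(32*pi**3)) = 1/(2*pi).
Hence b_4 = 2·(1/(2*pi)) = 1/pi.

1/pi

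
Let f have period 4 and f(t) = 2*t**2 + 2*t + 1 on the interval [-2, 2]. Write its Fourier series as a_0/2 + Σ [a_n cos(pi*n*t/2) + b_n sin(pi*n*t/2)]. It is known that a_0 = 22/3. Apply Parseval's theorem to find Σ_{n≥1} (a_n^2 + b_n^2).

992/45

Parseval: a_0^2/2 + Σ_{n≥1} (a_n^2+b_n^2) = 1/2 ∫_{-2}^{2} f(t)^2 dt = 734/15.
Subtract a_0^2/2 = 242/9: Σ (a_n^2+b_n^2) = 992/45.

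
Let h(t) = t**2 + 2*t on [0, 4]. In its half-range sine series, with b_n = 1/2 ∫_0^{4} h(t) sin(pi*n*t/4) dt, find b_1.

b_1 = 1/2 ∫_0^{4} (t**2 + 2*t) sin(pi*t/4) dt.
Integrating by parts twice (tabular method), an antiderivative of (t**2 + 2*t) sin(pi*t/4) is -4*t**2*cos(pi*t/4)/pi + 32*t*sin(pi*t/4)/pi**2 - 8*t*cos(pi*t/4)/pi + 32*sin(pi*t/4)/pi**2 + 128*cos(pi*t/4)/pi**3; evaluating from 0 to 4: ∫_{0}^{4} (t**2 + 2*t) sin(pi*t/4) dt = (-128/pi**3 + 96/pi) - (128/pi**3) = -256/pi**3 + 96/pi.
Hence b_1 = (1/2)·(-256/pi**3 + 96/pi) = -128/pi**3 + 48/pi.

-128/pi**3 + 48/pi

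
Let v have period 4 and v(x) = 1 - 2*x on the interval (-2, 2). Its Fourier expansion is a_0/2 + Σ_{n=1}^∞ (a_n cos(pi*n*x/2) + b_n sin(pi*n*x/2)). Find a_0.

2

a_0 = 1/2 ∫_{-2}^{2} v(x) dx = 1/2 · (4) = 2.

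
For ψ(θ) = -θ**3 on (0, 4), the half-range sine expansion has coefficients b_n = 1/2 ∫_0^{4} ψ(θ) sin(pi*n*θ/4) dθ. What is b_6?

b_6 = 1/2 ∫_0^{4} (-θ**3) sin(3*pi*θ/2) dθ.
Integrating by parts three times (tabular method), an antiderivative of (-θ**3) sin(3*pi*θ/2) is 2*θ**3*cos(3*pi*θ/2)/(3*pi) - 4*θ**2*sin(3*pi*θ/2)/(3*pi**2) - 16*θ*cos(3*pi*θ/2)/(9*pi**3) + 32*sin(3*pi*θ/2)/(27*pi**4); evaluating from 0 to 4: ∫_{0}^{4} (-θ**3) sin(3*pi*θ/2) dθ = (64*(-1 + 6*pi**2)/(9*pi**3)) - (0) = 64*(-1 + 6*pi**2)/(9*pi**3).
Hence b_6 = (1/2)·(64*(-1 + 6*pi**2)/(9*pi**3)) = 32*(-1 + 6*pi**2)/(9*pi**3).

32*(-1 + 6*pi**2)/(9*pi**3)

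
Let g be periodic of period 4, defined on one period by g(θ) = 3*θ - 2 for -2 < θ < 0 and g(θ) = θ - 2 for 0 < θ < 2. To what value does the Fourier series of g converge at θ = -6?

θ = -6 differs from θ = -2 by -1 full period(s), and the series is 4-periodic.
At θ = -2 the one-sided limits are g(-2^-) = 0 and g(-2^+) = -8.
By Dirichlet's theorem the series converges to their average, [(0) + (-8)]/2 = -4.

-4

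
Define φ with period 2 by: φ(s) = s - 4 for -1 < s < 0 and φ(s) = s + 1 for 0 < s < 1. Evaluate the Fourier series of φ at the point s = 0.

At s = 0 the one-sided limits are φ(0^-) = -4 and φ(0^+) = 1.
By Dirichlet's theorem the series converges to their average, [(-4) + (1)]/2 = -3/2.

-3/2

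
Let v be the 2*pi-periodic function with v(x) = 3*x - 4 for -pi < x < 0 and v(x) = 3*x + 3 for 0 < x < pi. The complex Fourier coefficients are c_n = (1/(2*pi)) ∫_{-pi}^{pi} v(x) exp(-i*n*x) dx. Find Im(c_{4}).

Since v is real-valued, Im(c_{4}) = -(1/(2*pi)) ∫_{-pi}^{pi} v(x) sin(4*x) dx = -b_{4}/2.
Split the integral at the breakpoints.
Integrating by parts (boundary term plus one more integral), an antiderivative of (3*x - 4) sin(4*x) is -3*x*cos(4*x)/4 + 3*sin(4*x)/16 + cos(4*x); evaluating from -pi to 0: ∫_{-pi}^{0} (3*x - 4) sin(4*x) dx = (1) - (1 + 3*pi/4) = -3*pi/4.
Integrating by parts (boundary term plus one more integral), an antiderivative of (3*x + 3) sin(4*x) is -3*x*cos(4*x)/4 + 3*sin(4*x)/16 - 3*cos(4*x)/4; evaluating from 0 to pi: ∫_{0}^{pi} (3*x + 3) sin(4*x) dx = (-3*pi/4 - 3/4) - (-3/4) = -3*pi/4.
So ∫_{-pi}^{pi} v(x) sin(4*x) dx = -3*pi/2.
Hence Im(c_{4}) = (-1/(2*pi))·(-3*pi/2) = 3/4.

3/4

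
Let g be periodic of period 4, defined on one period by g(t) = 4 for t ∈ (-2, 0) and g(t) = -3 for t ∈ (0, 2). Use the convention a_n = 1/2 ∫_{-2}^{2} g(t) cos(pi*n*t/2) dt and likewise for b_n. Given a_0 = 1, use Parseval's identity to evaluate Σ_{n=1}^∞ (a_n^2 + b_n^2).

49/2

Parseval: a_0^2/2 + Σ_{n≥1} (a_n^2+b_n^2) = 1/2 ∫_{-2}^{2} g(t)^2 dt = 25.
Subtract a_0^2/2 = 1/2: Σ (a_n^2+b_n^2) = 49/2.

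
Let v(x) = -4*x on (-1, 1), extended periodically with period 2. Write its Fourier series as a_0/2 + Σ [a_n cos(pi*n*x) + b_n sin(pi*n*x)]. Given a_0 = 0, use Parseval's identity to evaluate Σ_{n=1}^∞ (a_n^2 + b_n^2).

Parseval: a_0^2/2 + Σ_{n≥1} (a_n^2+b_n^2) = ∫_{-1}^{1} v(x)^2 dx = 32/3.
Subtract a_0^2/2 = 0: Σ (a_n^2+b_n^2) = 32/3.

32/3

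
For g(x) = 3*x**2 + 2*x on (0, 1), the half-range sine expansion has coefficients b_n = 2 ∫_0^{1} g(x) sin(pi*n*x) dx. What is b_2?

-5/pi

b_2 = 2 ∫_0^{1} (3*x**2 + 2*x) sin(2*pi*x) dx.
Integrating by parts twice (tabular method), an antiderivative of (3*x**2 + 2*x) sin(2*pi*x) is -3*x**2*cos(2*pi*x)/(2*pi) + 3*x*sin(2*pi*x)/(2*pi**2) - x*cos(2*pi*x)/pi + sin(2*pi*x)/(2*pi**2) + 3*cos(2*pi*x)/(4*pi**3); evaluating from 0 to 1: ∫_{0}^{1} (3*x**2 + 2*x) sin(2*pi*x) dx = ((3 - 10*pi**2)/(4*pi**3)) - (3/(4*pi**3)) = -5/(2*pi).
Hence b_2 = 2·(-5/(2*pi)) = -5/pi.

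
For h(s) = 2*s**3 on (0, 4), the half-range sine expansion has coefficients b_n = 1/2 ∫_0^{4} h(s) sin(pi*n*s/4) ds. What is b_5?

256*(-6 + 25*pi**2)/(125*pi**3)

b_5 = 1/2 ∫_0^{4} (2*s**3) sin(5*pi*s/4) ds.
Integrating by parts three times (tabular method), an antiderivative of (2*s**3) sin(5*pi*s/4) is -8*s**3*cos(5*pi*s/4)/(5*pi) + 96*s**2*sin(5*pi*s/4)/(25*pi**2) + 768*s*cos(5*pi*s/4)/(125*pi**3) - 3072*sin(5*pi*s/4)/(625*pi**4); evaluating from 0 to 4: ∫_{0}^{4} (2*s**3) sin(5*pi*s/4) ds = (512*(-6 + 25*pi**2)/(125*pi**3)) - (0) = 512*(-6 + 25*pi**2)/(125*pi**3).
Hence b_5 = (1/2)·(512*(-6 + 25*pi**2)/(125*pi**3)) = 256*(-6 + 25*pi**2)/(125*pi**3).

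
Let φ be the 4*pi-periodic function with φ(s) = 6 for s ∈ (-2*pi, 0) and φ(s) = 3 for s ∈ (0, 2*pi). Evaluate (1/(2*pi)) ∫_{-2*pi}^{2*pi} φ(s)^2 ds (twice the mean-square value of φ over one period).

(1/(2*pi)) ∫_{-2*pi}^{2*pi} φ(s)^2 ds = (1/(2*pi)) · (90*pi) = 45.

45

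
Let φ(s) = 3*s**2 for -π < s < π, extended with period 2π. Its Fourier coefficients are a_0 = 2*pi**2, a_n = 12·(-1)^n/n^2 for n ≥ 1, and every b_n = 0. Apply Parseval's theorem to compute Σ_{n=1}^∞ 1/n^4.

Parseval: a_0^2/2 + Σ a_n^2 = (1/π) ∫_{-π}^{π} φ(s)^2 ds = 18*pi**4/5.
Subtract a_0^2/2 = 2*pi**4: Σ a_n^2 = 8*pi**4/5.
Since a_n^2 = 144/n^4, Σ 1/n^4 = pi**4/90.

pi**4/90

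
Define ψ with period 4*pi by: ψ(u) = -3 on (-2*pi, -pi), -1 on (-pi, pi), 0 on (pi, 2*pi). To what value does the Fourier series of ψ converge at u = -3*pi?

-1/2

u = -3*pi differs from u = pi by -1 full period(s), and the series is 4*pi-periodic.
At u = pi the one-sided limits are ψ(pi^-) = -1 and ψ(pi^+) = 0.
By Dirichlet's theorem the series converges to their average, [(-1) + (0)]/2 = -1/2.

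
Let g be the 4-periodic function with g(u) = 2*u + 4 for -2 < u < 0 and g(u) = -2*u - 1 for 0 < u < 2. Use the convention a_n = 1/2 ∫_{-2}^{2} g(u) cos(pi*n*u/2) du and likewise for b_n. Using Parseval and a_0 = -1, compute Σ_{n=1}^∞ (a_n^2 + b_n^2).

91/6

Parseval: a_0^2/2 + Σ_{n≥1} (a_n^2+b_n^2) = 1/2 ∫_{-2}^{2} g(u)^2 du = 47/3.
Subtract a_0^2/2 = 1/2: Σ (a_n^2+b_n^2) = 91/6.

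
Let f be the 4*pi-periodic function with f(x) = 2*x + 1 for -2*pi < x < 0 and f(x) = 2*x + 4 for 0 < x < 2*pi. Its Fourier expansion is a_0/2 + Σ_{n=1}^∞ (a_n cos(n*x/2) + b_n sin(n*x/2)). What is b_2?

b_2 = (1/(2*pi)) ∫_{-2*pi}^{2*pi} f(x) sin(x) dx.
Split the integral at the breakpoints.
Integrating by parts (boundary term plus one more integral), an antiderivative of (2*x + 1) sin(x) is -2*x*cos(x) + 2*sin(x) - cos(x); evaluating from -2*pi to 0: ∫_{-2*pi}^{0} (2*x + 1) sin(x) dx = (-1) - (-1 + 4*pi) = -4*pi.
Integrating by parts (boundary term plus one more integral), an antiderivative of (2*x + 4) sin(x) is -2*x*cos(x) + 2*sin(x) - 4*cos(x); evaluating from 0 to 2*pi: ∫_{0}^{2*pi} (2*x + 4) sin(x) dx = (-4*pi - 4) - (-4) = -4*pi.
Summing the pieces and multiplying by (1/(2*pi)) gives b_2 = -4.

-4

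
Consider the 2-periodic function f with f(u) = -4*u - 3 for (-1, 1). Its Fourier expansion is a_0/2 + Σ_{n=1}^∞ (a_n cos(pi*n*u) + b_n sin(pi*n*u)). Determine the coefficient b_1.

b_1 = ∫_{-1}^{1} f(u) sin(pi*u) du.
Integrating by parts (boundary term plus one more integral), an antiderivative of (-4*u - 3) sin(pi*u) is 4*u*cos(pi*u)/pi - 4*sin(pi*u)/pi**2 + 3*cos(pi*u)/pi; evaluating from -1 to 1: ∫_{-1}^{1} (-4*u - 3) sin(pi*u) du = (-7/pi) - (1/pi) = -8/pi.
Hence b_1 = -8/pi.

-8/pi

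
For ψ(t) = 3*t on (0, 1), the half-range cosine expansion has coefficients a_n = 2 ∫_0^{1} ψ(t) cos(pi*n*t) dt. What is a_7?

a_7 = 2 ∫_0^{1} (3*t) cos(7*pi*t) dt.
Integrating by parts (boundary term plus one more integral), an antiderivative of (3*t) cos(7*pi*t) is 3*t*sin(7*pi*t)/(7*pi) + 3*cos(7*pi*t)/(49*pi**2); evaluating from 0 to 1: ∫_{0}^{1} (3*t) cos(7*pi*t) dt = (-3/(49*pi**2)) - (3/(49*pi**2)) = -6/(49*pi**2).
Hence a_7 = 2·(-6/(49*pi**2)) = -12/(49*pi**2).

-12/(49*pi**2)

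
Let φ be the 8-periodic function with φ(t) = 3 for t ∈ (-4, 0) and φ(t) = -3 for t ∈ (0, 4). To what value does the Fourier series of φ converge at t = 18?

-3

t = 18 differs from t = 2 by 2 full period(s), and the series is 8-periodic.
φ is continuous at t = 2 with value -3, so the series converges to -3 there.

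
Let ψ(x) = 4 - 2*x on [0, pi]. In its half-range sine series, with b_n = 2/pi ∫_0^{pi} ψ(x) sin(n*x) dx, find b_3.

b_3 = 2/pi ∫_0^{pi} (4 - 2*x) sin(3*x) dx.
Integrating by parts (boundary term plus one more integral), an antiderivative of (4 - 2*x) sin(3*x) is 2*x*cos(3*x)/3 - 2*sin(3*x)/9 - 4*cos(3*x)/3; evaluating from 0 to pi: ∫_{0}^{pi} (4 - 2*x) sin(3*x) dx = (4/3 - 2*pi/3) - (-4/3) = 8/3 - 2*pi/3.
Hence b_3 = (2/pi)·(8/3 - 2*pi/3) = 4*(4 - pi)/(3*pi).

4*(4 - pi)/(3*pi)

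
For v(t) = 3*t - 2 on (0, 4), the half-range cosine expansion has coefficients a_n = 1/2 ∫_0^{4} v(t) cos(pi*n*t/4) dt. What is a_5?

-48/(25*pi**2)

a_5 = 1/2 ∫_0^{4} (3*t - 2) cos(5*pi*t/4) dt.
Integrating by parts (boundary term plus one more integral), an antiderivative of (3*t - 2) cos(5*pi*t/4) is 12*t*sin(5*pi*t/4)/(5*pi) - 8*sin(5*pi*t/4)/(5*pi) + 48*cos(5*pi*t/4)/(25*pi**2); evaluating from 0 to 4: ∫_{0}^{4} (3*t - 2) cos(5*pi*t/4) dt = (-48/(25*pi**2)) - (48/(25*pi**2)) = -96/(25*pi**2).
Hence a_5 = (1/2)·(-96/(25*pi**2)) = -48/(25*pi**2).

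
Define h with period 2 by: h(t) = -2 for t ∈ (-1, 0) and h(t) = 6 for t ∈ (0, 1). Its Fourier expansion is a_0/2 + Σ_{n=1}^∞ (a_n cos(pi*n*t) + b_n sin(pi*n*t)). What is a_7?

a_7 = ∫_{-1}^{1} h(t) cos(7*pi*t) dt.
Split the integral at the breakpoints.
Directly, an antiderivative of (-2) cos(7*pi*t) is -2*sin(7*pi*t)/(7*pi); evaluating from -1 to 0: ∫_{-1}^{0} (-2) cos(7*pi*t) dt = (0) - (0) = 0.
Directly, an antiderivative of (6) cos(7*pi*t) is 6*sin(7*pi*t)/(7*pi); evaluating from 0 to 1: ∫_{0}^{1} (6) cos(7*pi*t) dt = (0) - (0) = 0.
Summing the pieces gives a_7 = 0.

0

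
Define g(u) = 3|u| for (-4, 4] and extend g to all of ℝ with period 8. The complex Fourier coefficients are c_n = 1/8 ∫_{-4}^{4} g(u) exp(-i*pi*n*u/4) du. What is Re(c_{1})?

Since g is real-valued, Re(c_{1}) = 1/8 ∫_{-4}^{4} g(u) cos(pi*u/4) du = a_{1}/2.
g is even and cos(pi*u/4) is even, so the integrand is even: ∫_{-4}^{4} g(u) cos(pi*u/4) du = 2∫_0^{4} g(u) cos(pi*u/4) du.
Integrating by parts (boundary term plus one more integral), an antiderivative of (3*u) cos(pi*u/4) is 12*u*sin(pi*u/4)/pi + 48*cos(pi*u/4)/pi**2; evaluating from 0 to 4: ∫_{0}^{4} (3*u) cos(pi*u/4) du = (-48/pi**2) - (48/pi**2) = -96/pi**2.
So ∫_{-4}^{4} g(u) cos(pi*u/4) du = -192/pi**2.
Hence Re(c_{1}) = (1/8)·(-192/pi**2) = -24/pi**2.

-24/pi**2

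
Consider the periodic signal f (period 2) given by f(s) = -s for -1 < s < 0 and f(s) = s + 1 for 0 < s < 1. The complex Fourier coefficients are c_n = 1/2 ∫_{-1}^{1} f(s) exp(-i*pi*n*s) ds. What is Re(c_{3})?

Since f is real-valued, Re(c_{3}) = 1/2 ∫_{-1}^{1} f(s) cos(3*pi*s) ds = a_{3}/2.
Split the integral at the breakpoints.
Integrating by parts (boundary term plus one more integral), an antiderivative of (-s) cos(3*pi*s) is -s*sin(3*pi*s)/(3*pi) - cos(3*pi*s)/(9*pi**2); evaluating from -1 to 0: ∫_{-1}^{0} (-s) cos(3*pi*s) ds = (-1/(9*pi**2)) - (1/(9*pi**2)) = -2/(9*pi**2).
Integrating by parts (boundary term plus one more integral), an antiderivative of (s + 1) cos(3*pi*s) is s*sin(3*pi*s)/(3*pi) + sin(3*pi*s)/(3*pi) + cos(3*pi*s)/(9*pi**2); evaluating from 0 to 1: ∫_{0}^{1} (s + 1) cos(3*pi*s) ds = (-1/(9*pi**2)) - (1/(9*pi**2)) = -2/(9*pi**2).
So ∫_{-1}^{1} f(s) cos(3*pi*s) ds = -4/(9*pi**2).
Hence Re(c_{3}) = (1/2)·(-4/(9*pi**2)) = -2/(9*pi**2).

-2/(9*pi**2)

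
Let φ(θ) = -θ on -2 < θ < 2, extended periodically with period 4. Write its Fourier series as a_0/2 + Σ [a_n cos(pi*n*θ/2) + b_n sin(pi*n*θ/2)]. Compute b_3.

b_3 = 1/2 ∫_{-2}^{2} φ(θ) sin(3*pi*θ/2) dθ.
φ is odd and sin(3*pi*θ/2) is odd, so the integrand is even and b_3 = ∫_0^{2} φ(θ) sin(3*pi*θ/2) dθ.
Integrating by parts (boundary term plus one more integral), an antiderivative of (-θ) sin(3*pi*θ/2) is 2*θ*cos(3*pi*θ/2)/(3*pi) - 4*sin(3*pi*θ/2)/(9*pi**2); evaluating from 0 to 2: ∫_{0}^{2} (-θ) sin(3*pi*θ/2) dθ = (-4/(3*pi)) - (0) = -4/(3*pi).
Hence b_3 = -4/(3*pi).

-4/(3*pi)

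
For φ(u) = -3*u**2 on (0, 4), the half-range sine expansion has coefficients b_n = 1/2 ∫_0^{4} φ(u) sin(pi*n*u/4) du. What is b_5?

b_5 = 1/2 ∫_0^{4} (-3*u**2) sin(5*pi*u/4) du.
Integrating by parts twice (tabular method), an antiderivative of (-3*u**2) sin(5*pi*u/4) is 12*u**2*cos(5*pi*u/4)/(5*pi) - 96*u*sin(5*pi*u/4)/(25*pi**2) - 384*cos(5*pi*u/4)/(125*pi**3); evaluating from 0 to 4: ∫_{0}^{4} (-3*u**2) sin(5*pi*u/4) du = (192*(2 - 25*pi**2)/(125*pi**3)) - (-384/(125*pi**3)) = 192*(4 - 25*pi**2)/(125*pi**3).
Hence b_5 = (1/2)·(192*(4 - 25*pi**2)/(125*pi**3)) = 96*(4 - 25*pi**2)/(125*pi**3).

96*(4 - 25*pi**2)/(125*pi**3)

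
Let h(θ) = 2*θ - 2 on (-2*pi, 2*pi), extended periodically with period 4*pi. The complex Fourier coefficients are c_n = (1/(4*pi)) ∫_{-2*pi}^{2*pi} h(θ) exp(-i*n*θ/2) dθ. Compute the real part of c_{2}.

0

Since h is real-valued, Re(c_{2}) = (1/(4*pi)) ∫_{-2*pi}^{2*pi} h(θ) cos(θ) dθ = a_{2}/2.
Integrating by parts (boundary term plus one more integral), an antiderivative of (2*θ - 2) cos(θ) is 2*θ*sin(θ) - 2*sin(θ) + 2*cos(θ); evaluating from -2*pi to 2*pi: ∫_{-2*pi}^{2*pi} (2*θ - 2) cos(θ) dθ = (2) - (2) = 0.
Hence Re(c_{2}) = (1/(4*pi))·(0) = 0.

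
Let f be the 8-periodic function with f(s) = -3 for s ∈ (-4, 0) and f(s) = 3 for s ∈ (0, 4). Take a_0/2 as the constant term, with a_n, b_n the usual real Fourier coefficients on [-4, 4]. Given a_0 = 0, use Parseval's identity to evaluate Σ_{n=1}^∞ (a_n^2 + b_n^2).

Parseval: a_0^2/2 + Σ_{n≥1} (a_n^2+b_n^2) = 1/4 ∫_{-4}^{4} f(s)^2 ds = 18.
Subtract a_0^2/2 = 0: Σ (a_n^2+b_n^2) = 18.

18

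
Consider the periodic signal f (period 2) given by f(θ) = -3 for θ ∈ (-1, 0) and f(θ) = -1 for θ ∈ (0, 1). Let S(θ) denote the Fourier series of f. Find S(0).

-2

At θ = 0 the one-sided limits are f(0^-) = -3 and f(0^+) = -1.
By Dirichlet's theorem the series converges to their average, [(-3) + (-1)]/2 = -2.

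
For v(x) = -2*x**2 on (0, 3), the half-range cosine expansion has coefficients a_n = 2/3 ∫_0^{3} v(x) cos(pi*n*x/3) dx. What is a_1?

a_1 = 2/3 ∫_0^{3} (-2*x**2) cos(pi*x/3) dx.
Integrating by parts twice (tabular method), an antiderivative of (-2*x**2) cos(pi*x/3) is -6*x**2*sin(pi*x/3)/pi - 36*x*cos(pi*x/3)/pi**2 + 108*sin(pi*x/3)/pi**3; evaluating from 0 to 3: ∫_{0}^{3} (-2*x**2) cos(pi*x/3) dx = (108/pi**2) - (0) = 108/pi**2.
Hence a_1 = (2/3)·(108/pi**2) = 72/pi**2.

72/pi**2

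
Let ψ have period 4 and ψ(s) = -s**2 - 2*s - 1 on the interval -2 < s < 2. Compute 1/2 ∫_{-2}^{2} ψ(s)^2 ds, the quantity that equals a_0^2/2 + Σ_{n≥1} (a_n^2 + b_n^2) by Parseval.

122/5

1/2 ∫_{-2}^{2} ψ(s)^2 ds = 1/2 · (244/5) = 122/5.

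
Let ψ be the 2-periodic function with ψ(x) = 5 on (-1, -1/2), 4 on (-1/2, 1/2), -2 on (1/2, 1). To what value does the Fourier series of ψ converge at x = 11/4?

x = 11/4 differs from x = 3/4 by 1 full period(s), and the series is 2-periodic.
ψ is continuous at x = 3/4 with value -2, so the series converges to -2 there.

-2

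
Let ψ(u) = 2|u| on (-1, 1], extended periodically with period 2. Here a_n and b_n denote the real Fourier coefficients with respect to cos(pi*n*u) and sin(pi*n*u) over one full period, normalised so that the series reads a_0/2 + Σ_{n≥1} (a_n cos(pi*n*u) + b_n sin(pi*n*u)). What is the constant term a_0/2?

1

a_0 = ∫_{-1}^{1} ψ(u) du = 2.
So the constant term a_0/2 = 1.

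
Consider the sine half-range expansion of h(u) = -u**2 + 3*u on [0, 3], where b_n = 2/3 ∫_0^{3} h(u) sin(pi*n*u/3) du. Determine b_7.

b_7 = 2/3 ∫_0^{3} (-u**2 + 3*u) sin(7*pi*u/3) du.
Integrating by parts twice (tabular method), an antiderivative of (-u**2 + 3*u) sin(7*pi*u/3) is 3*u**2*cos(7*pi*u/3)/(7*pi) - 18*u*sin(7*pi*u/3)/(49*pi**2) - 9*u*cos(7*pi*u/3)/(7*pi) + 27*sin(7*pi*u/3)/(49*pi**2) - 54*cos(7*pi*u/3)/(343*pi**3); evaluating from 0 to 3: ∫_{0}^{3} (-u**2 + 3*u) sin(7*pi*u/3) du = (54/(343*pi**3)) - (-54/(343*pi**3)) = 108/(343*pi**3).
Hence b_7 = (2/3)·(108/(343*pi**3)) = 72/(343*pi**3).

72/(343*pi**3)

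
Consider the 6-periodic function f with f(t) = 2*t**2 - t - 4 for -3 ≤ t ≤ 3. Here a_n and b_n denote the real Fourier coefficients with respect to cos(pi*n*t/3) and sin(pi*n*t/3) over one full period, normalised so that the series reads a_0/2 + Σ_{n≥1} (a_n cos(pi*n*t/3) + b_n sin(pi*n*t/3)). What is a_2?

18/pi**2

a_2 = 1/3 ∫_{-3}^{3} f(t) cos(2*pi*t/3) dt.
Integrating by parts twice (tabular method), an antiderivative of (2*t**2 - t - 4) cos(2*pi*t/3) is 3*t**2*sin(2*pi*t/3)/pi - 3*t*sin(2*pi*t/3)/(2*pi) + 9*t*cos(2*pi*t/3)/pi**2 - 6*sin(2*pi*t/3)/pi - 27*sin(2*pi*t/3)/(2*pi**3) - 9*cos(2*pi*t/3)/(4*pi**2); evaluating from -3 to 3: ∫_{-3}^{3} (2*t**2 - t - 4) cos(2*pi*t/3) dt = (99/(4*pi**2)) - (-117/(4*pi**2)) = 54/pi**2.
Hence a_2 = (1/3)·(54/pi**2) = 18/pi**2.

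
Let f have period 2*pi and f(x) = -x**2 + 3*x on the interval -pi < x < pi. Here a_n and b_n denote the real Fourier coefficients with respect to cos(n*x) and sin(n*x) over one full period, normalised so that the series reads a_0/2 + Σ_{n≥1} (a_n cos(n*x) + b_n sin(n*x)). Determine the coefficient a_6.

a_6 = 1/pi ∫_{-pi}^{pi} f(x) cos(6*x) dx.
Integrating by parts twice (tabular method), an antiderivative of (-x**2 + 3*x) cos(6*x) is -x**2*sin(6*x)/6 + x*sin(6*x)/2 - x*cos(6*x)/18 + sin(6*x)/108 + cos(6*x)/12; evaluating from -pi to pi: ∫_{-pi}^{pi} (-x**2 + 3*x) cos(6*x) dx = (1/12 - pi/18) - (1/12 + pi/18) = -pi/9.
Hence a_6 = (1/pi)·(-pi/9) = -1/9.

-1/9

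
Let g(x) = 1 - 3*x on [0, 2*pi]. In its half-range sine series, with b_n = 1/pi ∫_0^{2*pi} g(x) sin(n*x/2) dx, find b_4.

b_4 = 1/pi ∫_0^{2*pi} (1 - 3*x) sin(2*x) dx.
Integrating by parts (boundary term plus one more integral), an antiderivative of (1 - 3*x) sin(2*x) is 3*x*cos(2*x)/2 - 3*sin(2*x)/4 - cos(2*x)/2; evaluating from 0 to 2*pi: ∫_{0}^{2*pi} (1 - 3*x) sin(2*x) dx = (-1/2 + 3*pi) - (-1/2) = 3*pi.
Hence b_4 = (1/pi)·(3*pi) = 3.

3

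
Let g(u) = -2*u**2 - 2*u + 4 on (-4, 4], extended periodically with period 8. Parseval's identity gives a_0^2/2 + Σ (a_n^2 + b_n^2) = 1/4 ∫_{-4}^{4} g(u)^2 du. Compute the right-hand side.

1568/5

1/4 ∫_{-4}^{4} g(u)^2 du = 1/4 · (6272/5) = 1568/5.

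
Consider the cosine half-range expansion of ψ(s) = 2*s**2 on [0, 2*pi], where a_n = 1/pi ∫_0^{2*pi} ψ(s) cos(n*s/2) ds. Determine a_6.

8/9

a_6 = 1/pi ∫_0^{2*pi} (2*s**2) cos(3*s) ds.
Integrating by parts twice (tabular method), an antiderivative of (2*s**2) cos(3*s) is 2*s**2*sin(3*s)/3 + 4*s*cos(3*s)/9 - 4*sin(3*s)/27; evaluating from 0 to 2*pi: ∫_{0}^{2*pi} (2*s**2) cos(3*s) ds = (8*pi/9) - (0) = 8*pi/9.
Hence a_6 = (1/pi)·(8*pi/9) = 8/9.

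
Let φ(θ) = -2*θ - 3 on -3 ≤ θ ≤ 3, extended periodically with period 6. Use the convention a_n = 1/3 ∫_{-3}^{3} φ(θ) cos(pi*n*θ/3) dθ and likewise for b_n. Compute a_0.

a_0 = 1/3 ∫_{-3}^{3} φ(θ) dθ = 1/3 · (-18) = -6.

-6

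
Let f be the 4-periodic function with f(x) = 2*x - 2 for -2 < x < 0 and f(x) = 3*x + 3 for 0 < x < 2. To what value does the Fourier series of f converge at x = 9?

x = 9 differs from x = 1 by 2 full period(s), and the series is 4-periodic.
f is continuous at x = 1 with value 6, so the series converges to 6 there.

6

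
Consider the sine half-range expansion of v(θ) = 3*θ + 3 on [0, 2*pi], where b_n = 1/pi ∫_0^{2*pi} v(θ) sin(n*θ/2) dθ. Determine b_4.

-3

b_4 = 1/pi ∫_0^{2*pi} (3*θ + 3) sin(2*θ) dθ.
Integrating by parts (boundary term plus one more integral), an antiderivative of (3*θ + 3) sin(2*θ) is -3*θ*cos(2*θ)/2 + 3*sin(2*θ)/4 - 3*cos(2*θ)/2; evaluating from 0 to 2*pi: ∫_{0}^{2*pi} (3*θ + 3) sin(2*θ) dθ = (-3*pi - 3/2) - (-3/2) = -3*pi.
Hence b_4 = (1/pi)·(-3*pi) = -3.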